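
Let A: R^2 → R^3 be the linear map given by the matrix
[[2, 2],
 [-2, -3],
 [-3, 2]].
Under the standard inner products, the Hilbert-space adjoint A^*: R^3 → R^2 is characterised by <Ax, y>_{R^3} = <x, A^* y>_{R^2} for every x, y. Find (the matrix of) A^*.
A^* = A^T =
[[2, -2, -3],
 [2, -3, 2]]

For real matrices with standard dot products, the defining identity <Ax, y> = <x, A^* y> gives (Ax)^T y = x^T (A^*) y, i.e. x^T A^T y = x^T (A^*) y. Since this holds for all x, y, we must have A^* = A^T. Therefore
A^* =
[[2, -2, -3],
 [2, -3, 2]].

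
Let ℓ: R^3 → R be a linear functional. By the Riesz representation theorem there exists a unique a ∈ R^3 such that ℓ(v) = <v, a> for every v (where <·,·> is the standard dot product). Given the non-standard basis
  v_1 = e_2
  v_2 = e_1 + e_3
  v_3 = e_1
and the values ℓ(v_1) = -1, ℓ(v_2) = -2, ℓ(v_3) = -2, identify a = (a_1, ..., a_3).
a = (-2, -1, 0)

Write a = (a_1, ..., a_3) in the standard basis. For each basis vector v_i, ℓ(v_i) = <v_i, a> is a linear equation in the a_j's. Collect the n equations into a matrix system V a = ℓ, where row i of V is v_i (expressed in the standard basis). Since V is invertible (lower-triangular with 1s on the diagonal, up to permutation), solve by back-substitution:
  V =
[[0, 1, 0],
 [1, 0, 1],
 [1, 0, 0]]
  V a = (-1, -2, -2)
Solving gives a = (-2, -1, 0).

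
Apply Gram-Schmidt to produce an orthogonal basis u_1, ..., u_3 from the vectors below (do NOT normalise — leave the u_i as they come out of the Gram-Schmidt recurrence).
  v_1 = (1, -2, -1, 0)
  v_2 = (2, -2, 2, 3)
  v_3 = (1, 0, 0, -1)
Orthogonal basis:
  u_1 = (1, -2, -1, 0)
  u_2 = (4/3, -2/3, 8/3, 3)
  u_3 = (21/22, 3/11, 9/22, -8/11)

Apply the Gram-Schmidt recurrence
  u_1 = v_1
  u_i = v_i − Σ_{j<i} ((v_i · u_j) / (u_j · u_j)) · u_j.

Step by step this gives:
  u_1 = (1, -2, -1, 0)
  u_2 = (4/3, -2/3, 8/3, 3)
  u_3 = (21/22, 3/11, 9/22, -8/11)

Orthogonality check:
  u_2 · u_1 = 0 (should be 0)
  u_3 · u_1 = 0 (should be 0)
  u_3 · u_2 = 0 (should be 0)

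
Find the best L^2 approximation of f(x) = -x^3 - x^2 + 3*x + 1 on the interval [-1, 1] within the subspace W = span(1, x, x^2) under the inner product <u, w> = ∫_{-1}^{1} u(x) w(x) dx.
g(x) = -x^2 + 12*x/5 + 1

The best approximation g ∈ W is the orthogonal projection of f onto W. Writing g = a_0 + a_1 x + a_2 x^2, the coefficients solve the normal equations G · a = b where
  G_{ij} = <φ_i, φ_j> and b_i = <f, φ_i>, with φ_0 = 1, φ_1 = x, φ_2 = x^2.
G =
  [2, 0, 2/3]
  [0, 2/3, 0]
  [2/3, 0, 2/5],
b = (4/3, 8/5, 4/15).
Solving gives a_0 = 1, a_1 = 12/5, a_2 = -1, so
  g(x) = -x^2 + 12*x/5 + 1.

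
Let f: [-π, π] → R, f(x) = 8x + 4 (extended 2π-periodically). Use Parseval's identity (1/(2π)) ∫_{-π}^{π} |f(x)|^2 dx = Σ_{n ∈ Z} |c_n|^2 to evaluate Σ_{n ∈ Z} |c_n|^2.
Σ |c_n|^2 = 64π^2/3 + 16

Expand and integrate term by term over [-π, π]:
  ∫ (8x)^2 dx = 64·(2π^3/3); ∫ 2·8·(4)·x dx = 0 (odd integrand); ∫ 4^2 dx = 16·2π.
So (1/(2π)) ∫_{-π}^{π} (8x + 4)^2 dx = 64π^2/3 + 16 = 64π^2/3 + 16.
Parseval ⇒ Σ |c_n|^2 = 64π^2/3 + 16.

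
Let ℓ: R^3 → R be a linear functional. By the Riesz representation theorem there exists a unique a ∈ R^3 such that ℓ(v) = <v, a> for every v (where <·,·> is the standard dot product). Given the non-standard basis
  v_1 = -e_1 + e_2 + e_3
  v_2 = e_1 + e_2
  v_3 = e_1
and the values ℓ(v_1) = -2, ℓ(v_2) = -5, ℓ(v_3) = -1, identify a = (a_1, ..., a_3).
a = (-1, -4, 1)

Write a = (a_1, ..., a_3) in the standard basis. For each basis vector v_i, ℓ(v_i) = <v_i, a> is a linear equation in the a_j's. Collect the n equations into a matrix system V a = ℓ, where row i of V is v_i (expressed in the standard basis). Since V is invertible (lower-triangular with 1s on the diagonal, up to permutation), solve by back-substitution:
  V =
[[-1, 1, 1],
 [1, 1, 0],
 [1, 0, 0]]
  V a = (-2, -5, -1)
Solving gives a = (-1, -4, 1).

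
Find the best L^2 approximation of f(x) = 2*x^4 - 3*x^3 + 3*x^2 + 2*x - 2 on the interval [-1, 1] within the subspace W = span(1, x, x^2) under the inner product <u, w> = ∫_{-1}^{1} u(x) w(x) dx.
g(x) = 33*x^2/7 + x/5 - 76/35

The best approximation g ∈ W is the orthogonal projection of f onto W. Writing g = a_0 + a_1 x + a_2 x^2, the coefficients solve the normal equations G · a = b where
  G_{ij} = <φ_i, φ_j> and b_i = <f, φ_i>, with φ_0 = 1, φ_1 = x, φ_2 = x^2.
G =
  [2, 0, 2/3]
  [0, 2/3, 0]
  [2/3, 0, 2/5],
b = (-6/5, 2/15, 46/105).
Solving gives a_0 = -76/35, a_1 = 1/5, a_2 = 33/7, so
  g(x) = 33*x^2/7 + x/5 - 76/35.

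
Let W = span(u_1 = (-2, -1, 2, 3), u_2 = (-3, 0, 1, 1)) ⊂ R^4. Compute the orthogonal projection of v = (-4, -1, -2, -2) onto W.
proj_W(v) = (-267/77, 9/7, -43/77, -142/77)

Set up U = [u_1 | ... | u_2] ∈ R^(4×2). The projector onto W = col(U) is P = U (U^T U)^(-1) U^T.
Compute U^T U =
  [18, 11]
  [11, 11],
and U^T v = (-1, 8).
Solve U^T U · c = U^T v for the coefficients: c = (-9/7, 155/77). The projection is proj_W(v) = U c.
Check: (v - proj_W(v)) · u_1 = 0  (should be 0).
Check: (v - proj_W(v)) · u_2 = 0  (should be 0).
Result: proj_W(v) = (-267/77, 9/7, -43/77, -142/77).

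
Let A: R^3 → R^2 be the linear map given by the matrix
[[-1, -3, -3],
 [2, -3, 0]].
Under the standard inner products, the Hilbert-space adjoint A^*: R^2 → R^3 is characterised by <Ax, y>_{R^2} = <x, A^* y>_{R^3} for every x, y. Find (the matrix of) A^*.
A^* = A^T =
[[-1, 2],
 [-3, -3],
 [-3, 0]]

For real matrices with standard dot products, the defining identity <Ax, y> = <x, A^* y> gives (Ax)^T y = x^T (A^*) y, i.e. x^T A^T y = x^T (A^*) y. Since this holds for all x, y, we must have A^* = A^T. Therefore
A^* =
[[-1, 2],
 [-3, -3],
 [-3, 0]].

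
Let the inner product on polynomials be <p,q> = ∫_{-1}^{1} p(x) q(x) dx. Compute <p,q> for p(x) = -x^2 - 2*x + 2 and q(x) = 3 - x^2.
<p,q> = 136/15

Expand the product: p(x)·q(x) = x^4 + 2*x^3 - 5*x^2 - 6*x + 6.
∫_{-1}^{1} of each monomial x^k gives [2/(k+1) if k even, 0 if k odd]. Integrating term-by-term (or equivalently evaluating the antiderivative F(x) = x^5/5 + x^4/2 - 5*x^3/3 - 3*x^2 + 6*x at the endpoints):
  F(1) − F(−1) = 61/30 − (-211/30) = 136/15.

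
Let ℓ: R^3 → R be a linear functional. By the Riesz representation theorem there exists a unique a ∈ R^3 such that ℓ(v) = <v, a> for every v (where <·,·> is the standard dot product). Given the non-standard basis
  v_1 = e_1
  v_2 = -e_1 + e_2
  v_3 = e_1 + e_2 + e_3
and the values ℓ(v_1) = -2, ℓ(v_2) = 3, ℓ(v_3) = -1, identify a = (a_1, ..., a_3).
a = (-2, 1, 0)

Write a = (a_1, ..., a_3) in the standard basis. For each basis vector v_i, ℓ(v_i) = <v_i, a> is a linear equation in the a_j's. Collect the n equations into a matrix system V a = ℓ, where row i of V is v_i (expressed in the standard basis). Since V is invertible (lower-triangular with 1s on the diagonal, up to permutation), solve by back-substitution:
  V =
[[1, 0, 0],
 [-1, 1, 0],
 [1, 1, 1]]
  V a = (-2, 3, -1)
Solving gives a = (-2, 1, 0).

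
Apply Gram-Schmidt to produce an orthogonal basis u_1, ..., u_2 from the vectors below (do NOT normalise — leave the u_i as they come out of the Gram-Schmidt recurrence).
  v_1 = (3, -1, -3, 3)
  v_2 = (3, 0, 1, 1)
Orthogonal basis:
  u_1 = (3, -1, -3, 3)
  u_2 = (57/28, 9/28, 55/28, 1/28)

Apply the Gram-Schmidt recurrence
  u_1 = v_1
  u_i = v_i − Σ_{j<i} ((v_i · u_j) / (u_j · u_j)) · u_j.

Step by step this gives:
  u_1 = (3, -1, -3, 3)
  u_2 = (57/28, 9/28, 55/28, 1/28)

Orthogonality check:
  u_2 · u_1 = 0 (should be 0)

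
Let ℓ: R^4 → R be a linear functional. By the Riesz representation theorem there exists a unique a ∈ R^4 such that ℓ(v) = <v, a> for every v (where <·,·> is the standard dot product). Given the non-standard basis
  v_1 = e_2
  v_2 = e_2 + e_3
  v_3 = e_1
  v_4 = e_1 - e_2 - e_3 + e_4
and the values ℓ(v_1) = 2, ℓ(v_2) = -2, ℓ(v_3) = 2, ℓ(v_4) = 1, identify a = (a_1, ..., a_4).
a = (2, 2, -4, -3)

Write a = (a_1, ..., a_4) in the standard basis. For each basis vector v_i, ℓ(v_i) = <v_i, a> is a linear equation in the a_j's. Collect the n equations into a matrix system V a = ℓ, where row i of V is v_i (expressed in the standard basis). Since V is invertible (lower-triangular with 1s on the diagonal, up to permutation), solve by back-substitution:
  V =
[[0, 1, 0, 0],
 [0, 1, 1, 0],
 [1, 0, 0, 0],
 [1, -1, -1, 1]]
  V a = (2, -2, 2, 1)
Solving gives a = (2, 2, -4, -3).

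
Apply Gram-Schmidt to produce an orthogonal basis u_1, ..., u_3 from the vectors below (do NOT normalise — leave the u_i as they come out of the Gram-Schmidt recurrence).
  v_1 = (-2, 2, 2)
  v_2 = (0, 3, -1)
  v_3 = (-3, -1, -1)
Orthogonal basis:
  u_1 = (-2, 2, 2)
  u_2 = (2/3, 7/3, -5/3)
  u_3 = (-32/13, -8/13, -24/13)

Apply the Gram-Schmidt recurrence
  u_1 = v_1
  u_i = v_i − Σ_{j<i} ((v_i · u_j) / (u_j · u_j)) · u_j.

Step by step this gives:
  u_1 = (-2, 2, 2)
  u_2 = (2/3, 7/3, -5/3)
  u_3 = (-32/13, -8/13, -24/13)

Orthogonality check:
  u_2 · u_1 = 0 (should be 0)
  u_3 · u_1 = 0 (should be 0)
  u_3 · u_2 = 0 (should be 0)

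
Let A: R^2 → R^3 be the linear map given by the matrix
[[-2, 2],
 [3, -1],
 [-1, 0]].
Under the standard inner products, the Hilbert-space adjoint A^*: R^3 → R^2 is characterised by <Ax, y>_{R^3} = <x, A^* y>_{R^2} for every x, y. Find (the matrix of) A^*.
A^* = A^T =
[[-2, 3, -1],
 [2, -1, 0]]

For real matrices with standard dot products, the defining identity <Ax, y> = <x, A^* y> gives (Ax)^T y = x^T (A^*) y, i.e. x^T A^T y = x^T (A^*) y. Since this holds for all x, y, we must have A^* = A^T. Therefore
A^* =
[[-2, 3, -1],
 [2, -1, 0]].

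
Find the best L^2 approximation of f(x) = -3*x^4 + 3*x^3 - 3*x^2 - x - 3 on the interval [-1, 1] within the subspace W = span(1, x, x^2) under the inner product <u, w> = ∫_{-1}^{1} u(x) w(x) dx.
g(x) = -39*x^2/7 + 4*x/5 - 96/35

The best approximation g ∈ W is the orthogonal projection of f onto W. Writing g = a_0 + a_1 x + a_2 x^2, the coefficients solve the normal equations G · a = b where
  G_{ij} = <φ_i, φ_j> and b_i = <f, φ_i>, with φ_0 = 1, φ_1 = x, φ_2 = x^2.
G =
  [2, 0, 2/3]
  [0, 2/3, 0]
  [2/3, 0, 2/5],
b = (-46/5, 8/15, -142/35).
Solving gives a_0 = -96/35, a_1 = 4/5, a_2 = -39/7, so
  g(x) = -39*x^2/7 + 4*x/5 - 96/35.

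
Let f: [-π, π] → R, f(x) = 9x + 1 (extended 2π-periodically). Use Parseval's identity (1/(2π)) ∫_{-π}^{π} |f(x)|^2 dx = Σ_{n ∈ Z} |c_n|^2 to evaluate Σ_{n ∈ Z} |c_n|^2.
Σ |c_n|^2 = 27π^2 + 1

Expand and integrate term by term over [-π, π]:
  ∫ (9x)^2 dx = 81·(2π^3/3); ∫ 2·9·(1)·x dx = 0 (odd integrand); ∫ 1^2 dx = 1·2π.
So (1/(2π)) ∫_{-π}^{π} (9x + 1)^2 dx = 81π^2/3 + 1 = 27π^2 + 1.
Parseval ⇒ Σ |c_n|^2 = 27π^2 + 1.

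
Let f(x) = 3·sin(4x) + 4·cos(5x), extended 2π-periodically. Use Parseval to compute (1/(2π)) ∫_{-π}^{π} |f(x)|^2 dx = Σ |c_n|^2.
Σ |c_n|^2 = 25/2

Expand |f|^2 and use orthogonality of {sin(nx), cos(mx)} on [-π, π]:
  ∫_{-π}^{π} sin(nx)^2 dx = π, ∫ cos(mx)^2 dx = π, and cross terms integrate to 0.
So ∫_{-π}^{π} f(x)^2 dx = 3^2 · π + 4^2 · π = (9 + 16)π.
Divide by 2π: (9 + 16)/2 = 25/2.
By Parseval, this equals Σ |c_n|^2.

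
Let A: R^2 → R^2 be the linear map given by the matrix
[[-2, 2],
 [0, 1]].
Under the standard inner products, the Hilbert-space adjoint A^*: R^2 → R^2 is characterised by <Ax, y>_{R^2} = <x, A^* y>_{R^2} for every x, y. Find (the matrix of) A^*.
A^* = A^T =
[[-2, 0],
 [2, 1]]

For real matrices with standard dot products, the defining identity <Ax, y> = <x, A^* y> gives (Ax)^T y = x^T (A^*) y, i.e. x^T A^T y = x^T (A^*) y. Since this holds for all x, y, we must have A^* = A^T. Therefore
A^* =
[[-2, 0],
 [2, 1]].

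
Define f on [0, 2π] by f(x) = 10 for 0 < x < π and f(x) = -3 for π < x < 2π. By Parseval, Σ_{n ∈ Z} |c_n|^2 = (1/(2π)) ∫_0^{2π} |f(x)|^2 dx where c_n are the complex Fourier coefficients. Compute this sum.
Σ |c_n|^2 = 109/2

Parseval equates the L^2 energy of f (normalised by 1/(2π)) with the ℓ^2 sum of its Fourier coefficients: (1/(2π)) ∫_0^{2π} |f|^2 = Σ |c_n|^2.
Compute the left side: (1/(2π)) [∫_0^π 10^2 dx + ∫_π^{2π} (-3)^2 dx] = (1/(2π)) · (100π + 9π) = (100 + 9)/2 = 109/2.
So Σ_{n ∈ Z} |c_n|^2 = 109/2.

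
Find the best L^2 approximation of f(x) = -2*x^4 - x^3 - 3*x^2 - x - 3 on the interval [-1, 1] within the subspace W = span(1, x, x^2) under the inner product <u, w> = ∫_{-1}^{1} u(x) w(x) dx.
g(x) = -33*x^2/7 - 8*x/5 - 99/35

The best approximation g ∈ W is the orthogonal projection of f onto W. Writing g = a_0 + a_1 x + a_2 x^2, the coefficients solve the normal equations G · a = b where
  G_{ij} = <φ_i, φ_j> and b_i = <f, φ_i>, with φ_0 = 1, φ_1 = x, φ_2 = x^2.
G =
  [2, 0, 2/3]
  [0, 2/3, 0]
  [2/3, 0, 2/5],
b = (-44/5, -16/15, -132/35).
Solving gives a_0 = -99/35, a_1 = -8/5, a_2 = -33/7, so
  g(x) = -33*x^2/7 - 8*x/5 - 99/35.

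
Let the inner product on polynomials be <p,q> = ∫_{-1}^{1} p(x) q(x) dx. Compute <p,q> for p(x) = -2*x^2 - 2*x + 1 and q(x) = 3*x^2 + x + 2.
<p,q> = -2/5

Expand the product: p(x)·q(x) = -6*x^4 - 8*x^3 - 3*x^2 - 3*x + 2.
∫_{-1}^{1} of each monomial x^k gives [2/(k+1) if k even, 0 if k odd]. Integrating term-by-term (or equivalently evaluating the antiderivative F(x) = -6*x^5/5 - 2*x^4 - x^3 - 3*x^2/2 + 2*x at the endpoints):
  F(1) − F(−1) = -37/10 − (-33/10) = -2/5.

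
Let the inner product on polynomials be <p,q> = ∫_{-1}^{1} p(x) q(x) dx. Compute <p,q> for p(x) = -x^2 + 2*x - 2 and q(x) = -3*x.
<p,q> = -4

Expand the product: p(x)·q(x) = 3*x^3 - 6*x^2 + 6*x.
∫_{-1}^{1} of each monomial x^k gives [2/(k+1) if k even, 0 if k odd]. Integrating term-by-term (or equivalently evaluating the antiderivative F(x) = 3*x^4/4 - 2*x^3 + 3*x^2 at the endpoints):
  F(1) − F(−1) = 7/4 − (23/4) = -4.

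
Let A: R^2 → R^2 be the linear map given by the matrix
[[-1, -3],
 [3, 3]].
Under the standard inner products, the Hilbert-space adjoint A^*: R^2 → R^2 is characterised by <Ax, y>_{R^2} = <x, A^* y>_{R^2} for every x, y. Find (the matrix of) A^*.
A^* = A^T =
[[-1, 3],
 [-3, 3]]

For real matrices with standard dot products, the defining identity <Ax, y> = <x, A^* y> gives (Ax)^T y = x^T (A^*) y, i.e. x^T A^T y = x^T (A^*) y. Since this holds for all x, y, we must have A^* = A^T. Therefore
A^* =
[[-1, 3],
 [-3, 3]].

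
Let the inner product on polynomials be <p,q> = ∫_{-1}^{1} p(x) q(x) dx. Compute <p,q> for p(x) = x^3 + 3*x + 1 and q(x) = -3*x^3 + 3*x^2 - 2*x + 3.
<p,q> = -44/35

Expand the product: p(x)·q(x) = -3*x^6 + 3*x^5 - 11*x^4 + 9*x^3 - 3*x^2 + 7*x + 3.
∫_{-1}^{1} of each monomial x^k gives [2/(k+1) if k even, 0 if k odd]. Integrating term-by-term (or equivalently evaluating the antiderivative F(x) = -3*x^7/7 + x^6/2 - 11*x^5/5 + 9*x^4/4 - x^3 + 7*x^2/2 + 3*x at the endpoints):
  F(1) − F(−1) = 787/140 − (963/140) = -44/35.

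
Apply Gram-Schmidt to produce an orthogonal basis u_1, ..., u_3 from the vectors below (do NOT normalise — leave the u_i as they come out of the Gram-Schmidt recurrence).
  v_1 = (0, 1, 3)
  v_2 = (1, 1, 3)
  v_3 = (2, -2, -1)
Orthogonal basis:
  u_1 = (0, 1, 3)
  u_2 = (1, 0, 0)
  u_3 = (0, -3/2, 1/2)

Apply the Gram-Schmidt recurrence
  u_1 = v_1
  u_i = v_i − Σ_{j<i} ((v_i · u_j) / (u_j · u_j)) · u_j.

Step by step this gives:
  u_1 = (0, 1, 3)
  u_2 = (1, 0, 0)
  u_3 = (0, -3/2, 1/2)

Orthogonality check:
  u_2 · u_1 = 0 (should be 0)
  u_3 · u_1 = 0 (should be 0)
  u_3 · u_2 = 0 (should be 0)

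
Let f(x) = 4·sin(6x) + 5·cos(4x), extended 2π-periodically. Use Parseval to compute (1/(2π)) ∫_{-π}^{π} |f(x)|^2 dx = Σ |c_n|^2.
Σ |c_n|^2 = 41/2

Expand |f|^2 and use orthogonality of {sin(nx), cos(mx)} on [-π, π]:
  ∫_{-π}^{π} sin(nx)^2 dx = π, ∫ cos(mx)^2 dx = π, and cross terms integrate to 0.
So ∫_{-π}^{π} f(x)^2 dx = 4^2 · π + 5^2 · π = (16 + 25)π.
Divide by 2π: (16 + 25)/2 = 41/2.
By Parseval, this equals Σ |c_n|^2.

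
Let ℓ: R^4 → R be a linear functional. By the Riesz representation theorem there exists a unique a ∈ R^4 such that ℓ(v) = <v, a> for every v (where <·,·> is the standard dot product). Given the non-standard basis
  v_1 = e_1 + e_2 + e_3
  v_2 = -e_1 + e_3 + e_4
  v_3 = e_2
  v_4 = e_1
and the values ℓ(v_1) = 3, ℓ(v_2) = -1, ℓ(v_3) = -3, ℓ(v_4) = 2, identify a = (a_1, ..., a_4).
a = (2, -3, 4, -3)

Write a = (a_1, ..., a_4) in the standard basis. For each basis vector v_i, ℓ(v_i) = <v_i, a> is a linear equation in the a_j's. Collect the n equations into a matrix system V a = ℓ, where row i of V is v_i (expressed in the standard basis). Since V is invertible (lower-triangular with 1s on the diagonal, up to permutation), solve by back-substitution:
  V =
[[1, 1, 1, 0],
 [-1, 0, 1, 1],
 [0, 1, 0, 0],
 [1, 0, 0, 0]]
  V a = (3, -1, -3, 2)
Solving gives a = (2, -3, 4, -3).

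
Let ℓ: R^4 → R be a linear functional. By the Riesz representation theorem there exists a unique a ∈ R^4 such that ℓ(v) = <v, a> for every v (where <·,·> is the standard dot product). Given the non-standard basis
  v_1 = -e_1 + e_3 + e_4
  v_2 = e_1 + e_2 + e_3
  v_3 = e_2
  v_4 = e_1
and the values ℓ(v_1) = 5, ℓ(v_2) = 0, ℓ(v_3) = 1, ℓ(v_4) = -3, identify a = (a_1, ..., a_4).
a = (-3, 1, 2, 0)

Write a = (a_1, ..., a_4) in the standard basis. For each basis vector v_i, ℓ(v_i) = <v_i, a> is a linear equation in the a_j's. Collect the n equations into a matrix system V a = ℓ, where row i of V is v_i (expressed in the standard basis). Since V is invertible (lower-triangular with 1s on the diagonal, up to permutation), solve by back-substitution:
  V =
[[-1, 0, 1, 1],
 [1, 1, 1, 0],
 [0, 1, 0, 0],
 [1, 0, 0, 0]]
  V a = (5, 0, 1, -3)
Solving gives a = (-3, 1, 2, 0).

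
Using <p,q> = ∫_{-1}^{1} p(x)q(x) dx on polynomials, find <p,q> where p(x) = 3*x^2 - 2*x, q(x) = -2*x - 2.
<p,q> = -4/3

Expand the product: p(x)·q(x) = -6*x^3 - 2*x^2 + 4*x.
∫_{-1}^{1} of each monomial x^k gives [2/(k+1) if k even, 0 if k odd]. Integrating term-by-term (or equivalently evaluating the antiderivative F(x) = -3*x^4/2 - 2*x^3/3 + 2*x^2 at the endpoints):
  F(1) − F(−1) = -1/6 − (7/6) = -4/3.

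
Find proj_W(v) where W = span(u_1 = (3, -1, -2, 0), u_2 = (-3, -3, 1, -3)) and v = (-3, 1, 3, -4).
proj_W(v) = (-669/164, -109/164, 363/164, -249/164)

Set up U = [u_1 | ... | u_2] ∈ R^(4×2). The projector onto W = col(U) is P = U (U^T U)^(-1) U^T.
Compute U^T U =
  [14, -8]
  [-8, 28],
and U^T v = (-16, 21).
Solve U^T U · c = U^T v for the coefficients: c = (-35/41, 83/164). The projection is proj_W(v) = U c.
Check: (v - proj_W(v)) · u_1 = 0  (should be 0).
Check: (v - proj_W(v)) · u_2 = 0  (should be 0).
Result: proj_W(v) = (-669/164, -109/164, 363/164, -249/164).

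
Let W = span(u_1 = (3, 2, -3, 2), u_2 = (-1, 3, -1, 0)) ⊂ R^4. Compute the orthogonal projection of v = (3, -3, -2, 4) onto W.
proj_W(v) = (1103/250, -296/125, -379/250, 247/125)

Set up U = [u_1 | ... | u_2] ∈ R^(4×2). The projector onto W = col(U) is P = U (U^T U)^(-1) U^T.
Compute U^T U =
  [26, 6]
  [6, 11],
and U^T v = (17, -10).
Solve U^T U · c = U^T v for the coefficients: c = (247/250, -181/125). The projection is proj_W(v) = U c.
Check: (v - proj_W(v)) · u_1 = 0  (should be 0).
Check: (v - proj_W(v)) · u_2 = 0  (should be 0).
Result: proj_W(v) = (1103/250, -296/125, -379/250, 247/125).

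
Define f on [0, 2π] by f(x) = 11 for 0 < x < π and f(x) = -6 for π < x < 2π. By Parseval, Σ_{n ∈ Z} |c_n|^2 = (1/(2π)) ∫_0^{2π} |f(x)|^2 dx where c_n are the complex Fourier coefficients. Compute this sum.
Σ |c_n|^2 = 157/2

Parseval equates the L^2 energy of f (normalised by 1/(2π)) with the ℓ^2 sum of its Fourier coefficients: (1/(2π)) ∫_0^{2π} |f|^2 = Σ |c_n|^2.
Compute the left side: (1/(2π)) [∫_0^π 11^2 dx + ∫_π^{2π} (-6)^2 dx] = (1/(2π)) · (121π + 36π) = (121 + 36)/2 = 157/2.
So Σ_{n ∈ Z} |c_n|^2 = 157/2.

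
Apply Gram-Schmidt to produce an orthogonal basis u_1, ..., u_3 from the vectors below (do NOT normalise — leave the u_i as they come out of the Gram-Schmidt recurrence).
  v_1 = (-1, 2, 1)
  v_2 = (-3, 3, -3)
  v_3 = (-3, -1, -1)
Orthogonal basis:
  u_1 = (-1, 2, 1)
  u_2 = (-2, 1, -4)
  u_3 = (-15/7, -10/7, 5/7)

Apply the Gram-Schmidt recurrence
  u_1 = v_1
  u_i = v_i − Σ_{j<i} ((v_i · u_j) / (u_j · u_j)) · u_j.

Step by step this gives:
  u_1 = (-1, 2, 1)
  u_2 = (-2, 1, -4)
  u_3 = (-15/7, -10/7, 5/7)

Orthogonality check:
  u_2 · u_1 = 0 (should be 0)
  u_3 · u_1 = 0 (should be 0)
  u_3 · u_2 = 0 (should be 0)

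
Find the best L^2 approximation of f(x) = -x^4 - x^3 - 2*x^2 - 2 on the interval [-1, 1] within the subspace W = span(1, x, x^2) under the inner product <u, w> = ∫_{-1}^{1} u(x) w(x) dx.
g(x) = -20*x^2/7 - 3*x/5 - 67/35

The best approximation g ∈ W is the orthogonal projection of f onto W. Writing g = a_0 + a_1 x + a_2 x^2, the coefficients solve the normal equations G · a = b where
  G_{ij} = <φ_i, φ_j> and b_i = <f, φ_i>, with φ_0 = 1, φ_1 = x, φ_2 = x^2.
G =
  [2, 0, 2/3]
  [0, 2/3, 0]
  [2/3, 0, 2/5],
b = (-86/15, -2/5, -254/105).
Solving gives a_0 = -67/35, a_1 = -3/5, a_2 = -20/7, so
  g(x) = -20*x^2/7 - 3*x/5 - 67/35.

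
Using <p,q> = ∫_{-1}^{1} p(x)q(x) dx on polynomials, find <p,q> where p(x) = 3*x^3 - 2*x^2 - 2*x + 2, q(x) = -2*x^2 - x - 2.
<p,q> = -94/15

Expand the product: p(x)·q(x) = -6*x^5 + x^4 + 2*x^2 + 2*x - 4.
∫_{-1}^{1} of each monomial x^k gives [2/(k+1) if k even, 0 if k odd]. Integrating term-by-term (or equivalently evaluating the antiderivative F(x) = -x^6 + x^5/5 + 2*x^3/3 + x^2 - 4*x at the endpoints):
  F(1) − F(−1) = -47/15 − (47/15) = -94/15.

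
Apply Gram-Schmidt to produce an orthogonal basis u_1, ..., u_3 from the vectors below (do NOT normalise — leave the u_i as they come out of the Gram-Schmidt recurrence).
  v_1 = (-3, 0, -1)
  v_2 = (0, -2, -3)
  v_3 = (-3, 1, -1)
Orthogonal basis:
  u_1 = (-3, 0, -1)
  u_2 = (9/10, -2, -27/10)
  u_3 = (18/121, 81/121, -54/121)

Apply the Gram-Schmidt recurrence
  u_1 = v_1
  u_i = v_i − Σ_{j<i} ((v_i · u_j) / (u_j · u_j)) · u_j.

Step by step this gives:
  u_1 = (-3, 0, -1)
  u_2 = (9/10, -2, -27/10)
  u_3 = (18/121, 81/121, -54/121)

Orthogonality check:
  u_2 · u_1 = 0 (should be 0)
  u_3 · u_1 = 0 (should be 0)
  u_3 · u_2 = 0 (should be 0)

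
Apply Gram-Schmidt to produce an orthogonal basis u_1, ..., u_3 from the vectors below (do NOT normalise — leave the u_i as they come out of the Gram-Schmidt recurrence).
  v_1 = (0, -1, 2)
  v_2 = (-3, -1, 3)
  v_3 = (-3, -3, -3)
Orthogonal basis:
  u_1 = (0, -1, 2)
  u_2 = (-3, 2/5, 1/5)
  u_3 = (-15/23, -90/23, -45/23)

Apply the Gram-Schmidt recurrence
  u_1 = v_1
  u_i = v_i − Σ_{j<i} ((v_i · u_j) / (u_j · u_j)) · u_j.

Step by step this gives:
  u_1 = (0, -1, 2)
  u_2 = (-3, 2/5, 1/5)
  u_3 = (-15/23, -90/23, -45/23)

Orthogonality check:
  u_2 · u_1 = 0 (should be 0)
  u_3 · u_1 = 0 (should be 0)
  u_3 · u_2 = 0 (should be 0)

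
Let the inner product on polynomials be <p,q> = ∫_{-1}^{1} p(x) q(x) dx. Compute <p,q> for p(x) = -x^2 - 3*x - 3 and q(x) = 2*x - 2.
<p,q> = 28/3

Expand the product: p(x)·q(x) = -2*x^3 - 4*x^2 + 6.
∫_{-1}^{1} of each monomial x^k gives [2/(k+1) if k even, 0 if k odd]. Integrating term-by-term (or equivalently evaluating the antiderivative F(x) = -x^4/2 - 4*x^3/3 + 6*x at the endpoints):
  F(1) − F(−1) = 25/6 − (-31/6) = 28/3.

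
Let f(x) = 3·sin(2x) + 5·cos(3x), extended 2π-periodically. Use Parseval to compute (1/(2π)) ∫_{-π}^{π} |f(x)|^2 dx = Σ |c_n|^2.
Σ |c_n|^2 = 17

Expand |f|^2 and use orthogonality of {sin(nx), cos(mx)} on [-π, π]:
  ∫_{-π}^{π} sin(nx)^2 dx = π, ∫ cos(mx)^2 dx = π, and cross terms integrate to 0.
So ∫_{-π}^{π} f(x)^2 dx = 3^2 · π + 5^2 · π = (9 + 25)π.
Divide by 2π: (9 + 25)/2 = 17.
By Parseval, this equals Σ |c_n|^2.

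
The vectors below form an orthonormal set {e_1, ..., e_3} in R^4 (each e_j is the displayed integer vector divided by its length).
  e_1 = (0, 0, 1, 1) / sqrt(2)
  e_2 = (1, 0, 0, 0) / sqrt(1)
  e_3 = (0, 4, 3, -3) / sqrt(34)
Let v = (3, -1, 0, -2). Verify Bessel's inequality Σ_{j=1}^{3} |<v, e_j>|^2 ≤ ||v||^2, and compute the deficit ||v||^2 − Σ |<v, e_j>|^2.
Σ |<v, e_j>|^2 = 189/17; ||v||^2 = 14; deficit = 49/17

Write each e_j = u_j / sqrt(<u_j, u_j>) where u_j is the displayed integer vector. Then <v, e_j> = <v, u_j> / sqrt(<u_j, u_j>), so |<v, e_j>|^2 = <v, u_j>^2 / <u_j, u_j>.
Coefficients: <v, e_1> = -2/sqrt(2), <v, e_2> = 3/sqrt(1), <v, e_3> = 2/sqrt(34).
Square and sum: Σ |<v, e_j>|^2 = 189/17.
Compute ||v||^2 = v·v = 14.
Deficit = 14 − 189/17 = 49/17 ≥ 0, confirming Bessel's inequality. (The deficit equals ||v − Σ <v,e_j> e_j||^2, the squared distance from v to span{e_j}.)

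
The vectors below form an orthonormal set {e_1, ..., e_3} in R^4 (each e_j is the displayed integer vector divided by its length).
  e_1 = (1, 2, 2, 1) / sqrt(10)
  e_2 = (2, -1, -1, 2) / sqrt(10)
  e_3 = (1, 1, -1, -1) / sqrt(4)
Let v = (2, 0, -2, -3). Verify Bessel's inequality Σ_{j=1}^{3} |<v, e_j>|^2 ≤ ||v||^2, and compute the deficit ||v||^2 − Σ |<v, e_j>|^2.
Σ |<v, e_j>|^2 = 59/4; ||v||^2 = 17; deficit = 9/4

Write each e_j = u_j / sqrt(<u_j, u_j>) where u_j is the displayed integer vector. Then <v, e_j> = <v, u_j> / sqrt(<u_j, u_j>), so |<v, e_j>|^2 = <v, u_j>^2 / <u_j, u_j>.
Coefficients: <v, e_1> = -5/sqrt(10), <v, e_2> = 0/sqrt(10), <v, e_3> = 7/sqrt(4).
Square and sum: Σ |<v, e_j>|^2 = 59/4.
Compute ||v||^2 = v·v = 17.
Deficit = 17 − 59/4 = 9/4 ≥ 0, confirming Bessel's inequality. (The deficit equals ||v − Σ <v,e_j> e_j||^2, the squared distance from v to span{e_j}.)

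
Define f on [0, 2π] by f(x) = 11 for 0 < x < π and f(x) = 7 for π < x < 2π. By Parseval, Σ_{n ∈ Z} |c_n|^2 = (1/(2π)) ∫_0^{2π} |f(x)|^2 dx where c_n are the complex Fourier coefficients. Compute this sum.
Σ |c_n|^2 = 85

Parseval equates the L^2 energy of f (normalised by 1/(2π)) with the ℓ^2 sum of its Fourier coefficients: (1/(2π)) ∫_0^{2π} |f|^2 = Σ |c_n|^2.
Compute the left side: (1/(2π)) [∫_0^π 11^2 dx + ∫_π^{2π} 7^2 dx] = (1/(2π)) · (121π + 49π) = (121 + 49)/2 = 85.
So Σ_{n ∈ Z} |c_n|^2 = 85.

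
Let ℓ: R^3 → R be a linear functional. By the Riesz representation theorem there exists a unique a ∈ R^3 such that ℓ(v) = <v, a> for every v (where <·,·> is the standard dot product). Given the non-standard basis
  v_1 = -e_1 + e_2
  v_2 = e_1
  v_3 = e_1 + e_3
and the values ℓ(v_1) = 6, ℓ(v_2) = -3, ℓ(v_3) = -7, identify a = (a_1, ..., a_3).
a = (-3, 3, -4)

Write a = (a_1, ..., a_3) in the standard basis. For each basis vector v_i, ℓ(v_i) = <v_i, a> is a linear equation in the a_j's. Collect the n equations into a matrix system V a = ℓ, where row i of V is v_i (expressed in the standard basis). Since V is invertible (lower-triangular with 1s on the diagonal, up to permutation), solve by back-substitution:
  V =
[[-1, 1, 0],
 [1, 0, 0],
 [1, 0, 1]]
  V a = (6, -3, -7)
Solving gives a = (-3, 3, -4).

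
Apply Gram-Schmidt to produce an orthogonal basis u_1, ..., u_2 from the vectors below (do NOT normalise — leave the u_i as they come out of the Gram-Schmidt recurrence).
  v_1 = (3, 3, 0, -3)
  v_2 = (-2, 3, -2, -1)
Orthogonal basis:
  u_1 = (3, 3, 0, -3)
  u_2 = (-8/3, 7/3, -2, -1/3)

Apply the Gram-Schmidt recurrence
  u_1 = v_1
  u_i = v_i − Σ_{j<i} ((v_i · u_j) / (u_j · u_j)) · u_j.

Step by step this gives:
  u_1 = (3, 3, 0, -3)
  u_2 = (-8/3, 7/3, -2, -1/3)

Orthogonality check:
  u_2 · u_1 = 0 (should be 0)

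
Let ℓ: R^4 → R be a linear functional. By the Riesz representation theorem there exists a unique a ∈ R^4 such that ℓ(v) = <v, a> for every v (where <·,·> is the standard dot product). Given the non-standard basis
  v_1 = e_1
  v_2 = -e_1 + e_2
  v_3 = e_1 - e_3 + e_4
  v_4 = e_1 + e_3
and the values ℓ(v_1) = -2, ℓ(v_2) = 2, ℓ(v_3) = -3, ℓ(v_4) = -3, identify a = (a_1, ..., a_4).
a = (-2, 0, -1, -2)

Write a = (a_1, ..., a_4) in the standard basis. For each basis vector v_i, ℓ(v_i) = <v_i, a> is a linear equation in the a_j's. Collect the n equations into a matrix system V a = ℓ, where row i of V is v_i (expressed in the standard basis). Since V is invertible (lower-triangular with 1s on the diagonal, up to permutation), solve by back-substitution:
  V =
[[1, 0, 0, 0],
 [-1, 1, 0, 0],
 [1, 0, -1, 1],
 [1, 0, 1, 0]]
  V a = (-2, 2, -3, -3)
Solving gives a = (-2, 0, -1, -2).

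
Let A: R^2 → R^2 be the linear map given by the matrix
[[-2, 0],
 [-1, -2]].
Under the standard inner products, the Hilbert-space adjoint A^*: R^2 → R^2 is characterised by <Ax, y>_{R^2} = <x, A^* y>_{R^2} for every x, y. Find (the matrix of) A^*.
A^* = A^T =
[[-2, -1],
 [0, -2]]

For real matrices with standard dot products, the defining identity <Ax, y> = <x, A^* y> gives (Ax)^T y = x^T (A^*) y, i.e. x^T A^T y = x^T (A^*) y. Since this holds for all x, y, we must have A^* = A^T. Therefore
A^* =
[[-2, -1],
 [0, -2]].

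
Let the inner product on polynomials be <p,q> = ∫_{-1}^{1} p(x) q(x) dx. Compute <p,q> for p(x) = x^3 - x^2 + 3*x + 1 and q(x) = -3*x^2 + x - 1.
<p,q> = 4/15

Expand the product: p(x)·q(x) = -3*x^5 + 4*x^4 - 11*x^3 + x^2 - 2*x - 1.
∫_{-1}^{1} of each monomial x^k gives [2/(k+1) if k even, 0 if k odd]. Integrating term-by-term (or equivalently evaluating the antiderivative F(x) = -x^6/2 + 4*x^5/5 - 11*x^4/4 + x^3/3 - x^2 - x at the endpoints):
  F(1) − F(−1) = -247/60 − (-263/60) = 4/15.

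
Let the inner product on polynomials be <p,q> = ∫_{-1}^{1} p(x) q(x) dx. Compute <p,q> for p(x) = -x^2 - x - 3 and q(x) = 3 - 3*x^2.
<p,q> = -64/5

Expand the product: p(x)·q(x) = 3*x^4 + 3*x^3 + 6*x^2 - 3*x - 9.
∫_{-1}^{1} of each monomial x^k gives [2/(k+1) if k even, 0 if k odd]. Integrating term-by-term (or equivalently evaluating the antiderivative F(x) = 3*x^5/5 + 3*x^4/4 + 2*x^3 - 3*x^2/2 - 9*x at the endpoints):
  F(1) − F(−1) = -143/20 − (113/20) = -64/5.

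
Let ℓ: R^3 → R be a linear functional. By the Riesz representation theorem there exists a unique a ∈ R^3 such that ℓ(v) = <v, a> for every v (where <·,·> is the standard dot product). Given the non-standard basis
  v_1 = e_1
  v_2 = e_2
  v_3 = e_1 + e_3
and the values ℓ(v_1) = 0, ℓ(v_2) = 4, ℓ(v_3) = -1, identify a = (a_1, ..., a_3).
a = (0, 4, -1)

Write a = (a_1, ..., a_3) in the standard basis. For each basis vector v_i, ℓ(v_i) = <v_i, a> is a linear equation in the a_j's. Collect the n equations into a matrix system V a = ℓ, where row i of V is v_i (expressed in the standard basis). Since V is invertible (lower-triangular with 1s on the diagonal, up to permutation), solve by back-substitution:
  V =
[[1, 0, 0],
 [0, 1, 0],
 [1, 0, 1]]
  V a = (0, 4, -1)
Solving gives a = (0, 4, -1).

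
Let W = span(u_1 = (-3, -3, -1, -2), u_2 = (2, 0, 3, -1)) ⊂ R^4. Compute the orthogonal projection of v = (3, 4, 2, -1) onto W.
proj_W(v) = (913/273, 29/13, 659/273, 254/273)

Set up U = [u_1 | ... | u_2] ∈ R^(4×2). The projector onto W = col(U) is P = U (U^T U)^(-1) U^T.
Compute U^T U =
  [23, -7]
  [-7, 14],
and U^T v = (-21, 13).
Solve U^T U · c = U^T v for the coefficients: c = (-29/39, 152/273). The projection is proj_W(v) = U c.
Check: (v - proj_W(v)) · u_1 = 0  (should be 0).
Check: (v - proj_W(v)) · u_2 = 0  (should be 0).
Result: proj_W(v) = (913/273, 29/13, 659/273, 254/273).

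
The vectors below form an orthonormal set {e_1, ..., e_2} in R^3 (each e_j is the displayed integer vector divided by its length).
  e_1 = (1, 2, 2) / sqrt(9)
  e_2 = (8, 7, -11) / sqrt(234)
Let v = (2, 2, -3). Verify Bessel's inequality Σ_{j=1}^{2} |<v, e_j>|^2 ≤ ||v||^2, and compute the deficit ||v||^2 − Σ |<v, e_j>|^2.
Σ |<v, e_j>|^2 = 441/26; ||v||^2 = 17; deficit = 1/26

Write each e_j = u_j / sqrt(<u_j, u_j>) where u_j is the displayed integer vector. Then <v, e_j> = <v, u_j> / sqrt(<u_j, u_j>), so |<v, e_j>|^2 = <v, u_j>^2 / <u_j, u_j>.
Coefficients: <v, e_1> = 0/sqrt(9), <v, e_2> = 63/sqrt(234).
Square and sum: Σ |<v, e_j>|^2 = 441/26.
Compute ||v||^2 = v·v = 17.
Deficit = 17 − 441/26 = 1/26 ≥ 0, confirming Bessel's inequality. (The deficit equals ||v − Σ <v,e_j> e_j||^2, the squared distance from v to span{e_j}.)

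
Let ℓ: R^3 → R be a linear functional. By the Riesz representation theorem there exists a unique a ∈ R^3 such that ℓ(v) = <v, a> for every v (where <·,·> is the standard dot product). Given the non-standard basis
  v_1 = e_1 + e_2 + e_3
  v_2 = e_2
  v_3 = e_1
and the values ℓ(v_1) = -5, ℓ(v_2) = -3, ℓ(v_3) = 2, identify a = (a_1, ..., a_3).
a = (2, -3, -4)

Write a = (a_1, ..., a_3) in the standard basis. For each basis vector v_i, ℓ(v_i) = <v_i, a> is a linear equation in the a_j's. Collect the n equations into a matrix system V a = ℓ, where row i of V is v_i (expressed in the standard basis). Since V is invertible (lower-triangular with 1s on the diagonal, up to permutation), solve by back-substitution:
  V =
[[1, 1, 1],
 [0, 1, 0],
 [1, 0, 0]]
  V a = (-5, -3, 2)
Solving gives a = (2, -3, -4).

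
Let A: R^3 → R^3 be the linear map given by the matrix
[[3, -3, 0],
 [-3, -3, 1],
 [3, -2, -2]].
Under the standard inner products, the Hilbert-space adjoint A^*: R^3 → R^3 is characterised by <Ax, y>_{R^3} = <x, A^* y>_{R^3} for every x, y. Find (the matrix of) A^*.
A^* = A^T =
[[3, -3, 3],
 [-3, -3, -2],
 [0, 1, -2]]

For real matrices with standard dot products, the defining identity <Ax, y> = <x, A^* y> gives (Ax)^T y = x^T (A^*) y, i.e. x^T A^T y = x^T (A^*) y. Since this holds for all x, y, we must have A^* = A^T. Therefore
A^* =
[[3, -3, 3],
 [-3, -3, -2],
 [0, 1, -2]].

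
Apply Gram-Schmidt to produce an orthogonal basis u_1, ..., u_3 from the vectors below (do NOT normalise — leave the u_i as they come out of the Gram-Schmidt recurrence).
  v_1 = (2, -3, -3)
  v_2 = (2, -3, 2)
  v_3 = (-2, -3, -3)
Orthogonal basis:
  u_1 = (2, -3, -3)
  u_2 = (15/11, -45/22, 65/22)
  u_3 = (-36/13, -24/13, 0)

Apply the Gram-Schmidt recurrence
  u_1 = v_1
  u_i = v_i − Σ_{j<i} ((v_i · u_j) / (u_j · u_j)) · u_j.

Step by step this gives:
  u_1 = (2, -3, -3)
  u_2 = (15/11, -45/22, 65/22)
  u_3 = (-36/13, -24/13, 0)

Orthogonality check:
  u_2 · u_1 = 0 (should be 0)
  u_3 · u_1 = 0 (should be 0)
  u_3 · u_2 = 0 (should be 0)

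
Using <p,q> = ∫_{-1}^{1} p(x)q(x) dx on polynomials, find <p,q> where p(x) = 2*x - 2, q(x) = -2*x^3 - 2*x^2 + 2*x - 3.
<p,q> = 236/15

Expand the product: p(x)·q(x) = -4*x^4 + 8*x^2 - 10*x + 6.
∫_{-1}^{1} of each monomial x^k gives [2/(k+1) if k even, 0 if k odd]. Integrating term-by-term (or equivalently evaluating the antiderivative F(x) = -4*x^5/5 + 8*x^3/3 - 5*x^2 + 6*x at the endpoints):
  F(1) − F(−1) = 43/15 − (-193/15) = 236/15.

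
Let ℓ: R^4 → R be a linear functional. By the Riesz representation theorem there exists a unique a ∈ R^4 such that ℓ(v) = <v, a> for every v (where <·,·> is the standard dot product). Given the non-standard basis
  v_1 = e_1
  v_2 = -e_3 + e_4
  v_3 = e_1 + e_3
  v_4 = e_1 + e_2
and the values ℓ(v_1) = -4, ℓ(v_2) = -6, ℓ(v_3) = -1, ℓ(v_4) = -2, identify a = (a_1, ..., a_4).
a = (-4, 2, 3, -3)

Write a = (a_1, ..., a_4) in the standard basis. For each basis vector v_i, ℓ(v_i) = <v_i, a> is a linear equation in the a_j's. Collect the n equations into a matrix system V a = ℓ, where row i of V is v_i (expressed in the standard basis). Since V is invertible (lower-triangular with 1s on the diagonal, up to permutation), solve by back-substitution:
  V =
[[1, 0, 0, 0],
 [0, 0, -1, 1],
 [1, 0, 1, 0],
 [1, 1, 0, 0]]
  V a = (-4, -6, -1, -2)
Solving gives a = (-4, 2, 3, -3).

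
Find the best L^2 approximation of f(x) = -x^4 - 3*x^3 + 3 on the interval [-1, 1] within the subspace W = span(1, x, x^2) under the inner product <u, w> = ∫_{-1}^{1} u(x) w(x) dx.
g(x) = -6*x^2/7 - 9*x/5 + 108/35

The best approximation g ∈ W is the orthogonal projection of f onto W. Writing g = a_0 + a_1 x + a_2 x^2, the coefficients solve the normal equations G · a = b where
  G_{ij} = <φ_i, φ_j> and b_i = <f, φ_i>, with φ_0 = 1, φ_1 = x, φ_2 = x^2.
G =
  [2, 0, 2/3]
  [0, 2/3, 0]
  [2/3, 0, 2/5],
b = (28/5, -6/5, 12/7).
Solving gives a_0 = 108/35, a_1 = -9/5, a_2 = -6/7, so
  g(x) = -6*x^2/7 - 9*x/5 + 108/35.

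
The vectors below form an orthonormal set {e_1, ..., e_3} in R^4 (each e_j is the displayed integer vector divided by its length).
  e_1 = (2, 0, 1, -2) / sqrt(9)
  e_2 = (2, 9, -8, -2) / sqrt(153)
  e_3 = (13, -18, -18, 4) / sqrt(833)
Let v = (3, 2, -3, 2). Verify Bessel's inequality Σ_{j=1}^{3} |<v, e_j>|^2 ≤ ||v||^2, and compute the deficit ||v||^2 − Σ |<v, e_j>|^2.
Σ |<v, e_j>|^2 = 874/49; ||v||^2 = 26; deficit = 400/49

Write each e_j = u_j / sqrt(<u_j, u_j>) where u_j is the displayed integer vector. Then <v, e_j> = <v, u_j> / sqrt(<u_j, u_j>), so |<v, e_j>|^2 = <v, u_j>^2 / <u_j, u_j>.
Coefficients: <v, e_1> = -1/sqrt(9), <v, e_2> = 44/sqrt(153), <v, e_3> = 65/sqrt(833).
Square and sum: Σ |<v, e_j>|^2 = 874/49.
Compute ||v||^2 = v·v = 26.
Deficit = 26 − 874/49 = 400/49 ≥ 0, confirming Bessel's inequality. (The deficit equals ||v − Σ <v,e_j> e_j||^2, the squared distance from v to span{e_j}.)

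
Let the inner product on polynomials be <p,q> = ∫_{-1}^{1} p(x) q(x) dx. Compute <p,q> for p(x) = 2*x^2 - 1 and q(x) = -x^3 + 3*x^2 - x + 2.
<p,q> = -14/15

Expand the product: p(x)·q(x) = -2*x^5 + 6*x^4 - x^3 + x^2 + x - 2.
∫_{-1}^{1} of each monomial x^k gives [2/(k+1) if k even, 0 if k odd]. Integrating term-by-term (or equivalently evaluating the antiderivative F(x) = -x^6/3 + 6*x^5/5 - x^4/4 + x^3/3 + x^2/2 - 2*x at the endpoints):
  F(1) − F(−1) = -11/20 − (23/60) = -14/15.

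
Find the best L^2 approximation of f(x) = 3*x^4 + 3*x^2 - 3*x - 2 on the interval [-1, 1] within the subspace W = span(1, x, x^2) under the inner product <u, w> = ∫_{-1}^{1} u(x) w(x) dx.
g(x) = 39*x^2/7 - 3*x - 79/35

The best approximation g ∈ W is the orthogonal projection of f onto W. Writing g = a_0 + a_1 x + a_2 x^2, the coefficients solve the normal equations G · a = b where
  G_{ij} = <φ_i, φ_j> and b_i = <f, φ_i>, with φ_0 = 1, φ_1 = x, φ_2 = x^2.
G =
  [2, 0, 2/3]
  [0, 2/3, 0]
  [2/3, 0, 2/5],
b = (-4/5, -2, 76/105).
Solving gives a_0 = -79/35, a_1 = -3, a_2 = 39/7, so
  g(x) = 39*x^2/7 - 3*x - 79/35.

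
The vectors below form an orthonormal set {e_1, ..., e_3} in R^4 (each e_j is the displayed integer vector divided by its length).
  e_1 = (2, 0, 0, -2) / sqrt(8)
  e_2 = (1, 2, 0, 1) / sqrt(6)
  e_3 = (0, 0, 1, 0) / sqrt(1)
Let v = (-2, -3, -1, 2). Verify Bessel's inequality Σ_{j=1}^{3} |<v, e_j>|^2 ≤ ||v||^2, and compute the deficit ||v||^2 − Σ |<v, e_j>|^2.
Σ |<v, e_j>|^2 = 15; ||v||^2 = 18; deficit = 3

Write each e_j = u_j / sqrt(<u_j, u_j>) where u_j is the displayed integer vector. Then <v, e_j> = <v, u_j> / sqrt(<u_j, u_j>), so |<v, e_j>|^2 = <v, u_j>^2 / <u_j, u_j>.
Coefficients: <v, e_1> = -8/sqrt(8), <v, e_2> = -6/sqrt(6), <v, e_3> = -1/sqrt(1).
Square and sum: Σ |<v, e_j>|^2 = 15.
Compute ||v||^2 = v·v = 18.
Deficit = 18 − 15 = 3 ≥ 0, confirming Bessel's inequality. (The deficit equals ||v − Σ <v,e_j> e_j||^2, the squared distance from v to span{e_j}.)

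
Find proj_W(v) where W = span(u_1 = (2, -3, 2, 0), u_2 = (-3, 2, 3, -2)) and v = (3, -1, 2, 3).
proj_W(v) = (871/406, -517/203, 31/58, 109/203)

Set up U = [u_1 | ... | u_2] ∈ R^(4×2). The projector onto W = col(U) is P = U (U^T U)^(-1) U^T.
Compute U^T U =
  [17, -6]
  [-6, 26],
and U^T v = (13, -11).
Solve U^T U · c = U^T v for the coefficients: c = (136/203, -109/406). The projection is proj_W(v) = U c.
Check: (v - proj_W(v)) · u_1 = 0  (should be 0).
Check: (v - proj_W(v)) · u_2 = 0  (should be 0).
Result: proj_W(v) = (871/406, -517/203, 31/58, 109/203).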